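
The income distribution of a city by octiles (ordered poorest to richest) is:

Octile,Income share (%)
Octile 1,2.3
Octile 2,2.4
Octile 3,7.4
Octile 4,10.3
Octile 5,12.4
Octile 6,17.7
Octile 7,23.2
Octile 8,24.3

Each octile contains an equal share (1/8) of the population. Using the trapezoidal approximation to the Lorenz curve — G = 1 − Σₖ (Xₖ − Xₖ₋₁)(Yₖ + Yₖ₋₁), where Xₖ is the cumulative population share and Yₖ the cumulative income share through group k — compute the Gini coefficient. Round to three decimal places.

0.364

Cumulative income shares Yₖ: 0.0230, 0.0470, 0.1210, 0.2240, 0.3480, 0.5250, 0.7570, 1.0000
Σ (Xₖ−Xₖ₋₁)(Yₖ+Yₖ₋₁) = (1/8)(0.0230+0.0000) + (1/8)(0.0470+0.0230) + (1/8)(0.1210+0.0470) + (1/8)(0.2240+0.1210) + (1/8)(0.3480+0.2240) + (1/8)(0.5250+0.3480) + (1/8)(0.7570+0.5250) + (1/8)(1.0000+0.7570)
  = 0.0029 + 0.0088 + 0.0210 + 0.0431 + 0.0715 + 0.1091 + 0.1603 + 0.2196 = 0.6362
G = 1 − 0.6362 = 0.3638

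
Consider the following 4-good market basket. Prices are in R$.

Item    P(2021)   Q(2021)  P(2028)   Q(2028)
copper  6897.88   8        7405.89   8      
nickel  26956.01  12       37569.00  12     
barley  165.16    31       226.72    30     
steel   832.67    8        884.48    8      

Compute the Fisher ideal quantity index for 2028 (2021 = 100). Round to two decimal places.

99.96

Laspeyres component (base-period weights):
ΣP(2021)Q(2028) = 6897.88×8 + 26956.01×12 + 165.16×30 + 832.67×8 = 55183.04 + 323472.12 + 4954.8 + 6661.36 = 390271.32
ΣP(2021)Q(2021) = 6897.88×8 + 26956.01×12 + 165.16×31 + 832.67×8 = 55183.04 + 323472.12 + 5119.96 + 6661.36 = 390436.48
L = 390271.32 / 390436.48 × 100 = 99.9577
Paasche component (current-period weights):
ΣP(2028)Q(2028) = 7405.89×8 + 37569.00×12 + 226.72×30 + 884.48×8 = 59247.12 + 450828 + 6801.6 + 7075.84 = 523952.56
ΣP(2028)Q(2021) = 7405.89×8 + 37569.00×12 + 226.72×31 + 884.48×8 = 59247.12 + 450828 + 7028.32 + 7075.84 = 524179.28
P = 523952.56 / 524179.28 × 100 = 99.9567
Fisher = √(L × P) = √(99.9577 × 99.9567) = 99.9572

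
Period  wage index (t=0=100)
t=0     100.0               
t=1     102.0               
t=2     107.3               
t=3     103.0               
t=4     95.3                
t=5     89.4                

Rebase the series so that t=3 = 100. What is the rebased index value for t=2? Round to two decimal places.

Rebased(t=2) = 107.3 / 103.0 × 100 = 104.1748

104.17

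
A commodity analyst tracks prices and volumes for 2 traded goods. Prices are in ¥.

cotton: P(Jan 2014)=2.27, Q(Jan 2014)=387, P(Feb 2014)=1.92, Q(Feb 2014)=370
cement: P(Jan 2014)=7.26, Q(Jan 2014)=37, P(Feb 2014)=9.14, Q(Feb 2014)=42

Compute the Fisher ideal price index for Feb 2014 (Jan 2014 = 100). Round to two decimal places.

94.92

Laspeyres component (base-period weights):
ΣP(Feb 2014)Q(Jan 2014) = 1.92×387 + 9.14×37 = 743.04 + 338.18 = 1081.22
ΣP(Jan 2014)Q(Jan 2014) = 2.27×387 + 7.26×37 = 878.49 + 268.62 = 1147.11
L = 1081.22 / 1147.11 × 100 = 94.2560
Paasche component (current-period weights):
ΣP(Feb 2014)Q(Feb 2014) = 1.92×370 + 9.14×42 = 710.4 + 383.88 = 1094.28
ΣP(Jan 2014)Q(Feb 2014) = 2.27×370 + 7.26×42 = 839.9 + 304.92 = 1144.82
P = 1094.28 / 1144.82 × 100 = 95.5853
Fisher = √(L × P) = √(94.2560 × 95.5853) = 94.9183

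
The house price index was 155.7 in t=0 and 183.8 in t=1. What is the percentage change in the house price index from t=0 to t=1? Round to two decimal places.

18.05%

Change = (183.8 − 155.7) / 155.7 × 100
       = 28.1 / 155.7 × 100 = 18.0475%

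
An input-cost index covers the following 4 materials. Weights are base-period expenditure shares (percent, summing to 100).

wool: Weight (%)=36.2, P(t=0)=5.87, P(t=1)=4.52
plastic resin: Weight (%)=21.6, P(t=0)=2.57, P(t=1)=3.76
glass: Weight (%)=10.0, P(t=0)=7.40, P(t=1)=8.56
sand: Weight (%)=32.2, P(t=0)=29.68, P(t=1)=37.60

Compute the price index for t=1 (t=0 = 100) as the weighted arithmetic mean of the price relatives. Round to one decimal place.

111.8

wool: 36.2 × (4.52/5.87) = 36.2 × 0.770017 = 27.8746
plastic resin: 21.6 × (3.76/2.57) = 21.6 × 1.463035 = 31.6016
glass: 10.0 × (8.56/7.40) = 10.0 × 1.156757 = 11.5676
sand: 32.2 × (37.60/29.68) = 32.2 × 1.266846 = 40.7925
Index = Σ wᵢ·(p₁ᵢ/p₀ᵢ) = 27.8746 + 31.6016 + 11.5676 + 40.7925 = 111.8362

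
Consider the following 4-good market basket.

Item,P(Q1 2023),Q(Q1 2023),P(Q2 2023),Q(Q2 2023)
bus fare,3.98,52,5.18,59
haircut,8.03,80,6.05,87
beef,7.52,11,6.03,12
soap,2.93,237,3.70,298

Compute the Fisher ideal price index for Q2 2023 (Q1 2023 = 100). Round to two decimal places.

Laspeyres component (base-period weights):
ΣP(Q2 2023)Q(Q1 2023) = 5.18×52 + 6.05×80 + 6.03×11 + 3.70×237 = 269.36 + 484 + 66.33 + 876.9 = 1696.59
ΣP(Q1 2023)Q(Q1 2023) = 3.98×52 + 8.03×80 + 7.52×11 + 2.93×237 = 206.96 + 642.4 + 82.72 + 694.41 = 1626.49
L = 1696.59 / 1626.49 × 100 = 104.3099
Paasche component (current-period weights):
ΣP(Q2 2023)Q(Q2 2023) = 5.18×59 + 6.05×87 + 6.03×12 + 3.70×298 = 305.62 + 526.35 + 72.36 + 1102.6 = 2006.93
ΣP(Q1 2023)Q(Q2 2023) = 3.98×59 + 8.03×87 + 7.52×12 + 2.93×298 = 234.82 + 698.61 + 90.24 + 873.14 = 1896.81
P = 2006.93 / 1896.81 × 100 = 105.8055
Fisher = √(L × P) = √(104.3099 × 105.8055) = 105.0551

105.06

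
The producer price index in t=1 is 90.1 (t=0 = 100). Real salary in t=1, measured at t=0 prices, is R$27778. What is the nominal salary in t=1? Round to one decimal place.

Nominal = Real × (Index/100) = 27778 × (90.1/100)
        = 27778 × 0.901 = 25027.9780

25028.0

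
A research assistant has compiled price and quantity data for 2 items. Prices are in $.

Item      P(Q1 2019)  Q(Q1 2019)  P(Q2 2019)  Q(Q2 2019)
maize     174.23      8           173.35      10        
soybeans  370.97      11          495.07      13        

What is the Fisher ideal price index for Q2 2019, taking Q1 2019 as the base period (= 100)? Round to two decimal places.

Laspeyres component (base-period weights):
ΣP(Q2 2019)Q(Q1 2019) = 173.35×8 + 495.07×11 = 1386.8 + 5445.77 = 6832.57
ΣP(Q1 2019)Q(Q1 2019) = 174.23×8 + 370.97×11 = 1393.84 + 4080.67 = 5474.51
L = 6832.57 / 5474.51 × 100 = 124.8070
Paasche component (current-period weights):
ΣP(Q2 2019)Q(Q2 2019) = 173.35×10 + 495.07×13 = 1733.5 + 6435.91 = 8169.41
ΣP(Q1 2019)Q(Q2 2019) = 174.23×10 + 370.97×13 = 1742.3 + 4822.61 = 6564.91
P = 8169.41 / 6564.91 × 100 = 124.4405
Fisher = √(L × P) = √(124.8070 × 124.4405) = 124.6236

124.62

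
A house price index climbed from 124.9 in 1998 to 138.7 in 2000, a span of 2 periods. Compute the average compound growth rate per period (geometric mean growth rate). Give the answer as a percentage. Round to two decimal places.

5.38%

Growth factor = (138.7/124.9)^(1/2) = (1.110488)^(1/2) = 1.053797
Growth rate = 1.053797 − 1 = 0.053797 = 5.3797%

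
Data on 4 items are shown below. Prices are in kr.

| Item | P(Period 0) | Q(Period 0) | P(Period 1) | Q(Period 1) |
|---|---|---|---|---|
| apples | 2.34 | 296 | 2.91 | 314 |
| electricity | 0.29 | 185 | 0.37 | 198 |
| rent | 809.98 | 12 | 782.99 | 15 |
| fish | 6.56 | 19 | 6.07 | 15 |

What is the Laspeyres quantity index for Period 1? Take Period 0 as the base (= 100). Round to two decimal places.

Laspeyres quantity index uses base-period prices as weights.
ΣP(Period 0)·Q(Period 1) = 2.34×314 + 0.29×198 + 809.98×15 + 6.56×15 = 734.76 + 57.42 + 12149.7 + 98.4 = 13040.28
ΣP(Period 0)·Q(Period 0) = 2.34×296 + 0.29×185 + 809.98×12 + 6.56×19 = 692.64 + 53.65 + 9719.76 + 124.64 = 10590.69
Index = 13040.28 / 10590.69 × 100 = 123.1297

123.13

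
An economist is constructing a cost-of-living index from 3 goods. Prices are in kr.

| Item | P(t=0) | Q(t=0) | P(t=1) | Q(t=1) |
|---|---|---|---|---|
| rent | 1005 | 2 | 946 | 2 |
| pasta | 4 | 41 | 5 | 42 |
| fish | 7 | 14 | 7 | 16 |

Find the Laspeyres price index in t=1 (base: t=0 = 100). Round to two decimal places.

96.61

Laspeyres price index uses base-period quantities as weights.
ΣP(t=1)·Q(t=0) = 946×2 + 5×41 + 7×14 = 1892 + 205 + 98 = 2195
ΣP(t=0)·Q(t=0) = 1005×2 + 4×41 + 7×14 = 2010 + 164 + 98 = 2272
Index = 2195 / 2272 × 100 = 96.6109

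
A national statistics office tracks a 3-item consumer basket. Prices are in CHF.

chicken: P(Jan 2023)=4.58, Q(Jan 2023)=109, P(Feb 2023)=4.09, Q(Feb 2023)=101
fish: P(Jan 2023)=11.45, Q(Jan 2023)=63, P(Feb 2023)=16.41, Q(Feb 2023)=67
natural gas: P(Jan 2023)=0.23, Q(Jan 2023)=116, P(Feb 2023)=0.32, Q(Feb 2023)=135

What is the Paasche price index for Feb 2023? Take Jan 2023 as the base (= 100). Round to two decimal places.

123.40

Paasche price index uses current-period quantities as weights.
ΣP(Feb 2023)·Q(Feb 2023) = 4.09×101 + 16.41×67 + 0.32×135 = 413.09 + 1099.47 + 43.2 = 1555.76
ΣP(Jan 2023)·Q(Feb 2023) = 4.58×101 + 11.45×67 + 0.23×135 = 462.58 + 767.15 + 31.05 = 1260.78
Index = 1555.76 / 1260.78 × 100 = 123.3966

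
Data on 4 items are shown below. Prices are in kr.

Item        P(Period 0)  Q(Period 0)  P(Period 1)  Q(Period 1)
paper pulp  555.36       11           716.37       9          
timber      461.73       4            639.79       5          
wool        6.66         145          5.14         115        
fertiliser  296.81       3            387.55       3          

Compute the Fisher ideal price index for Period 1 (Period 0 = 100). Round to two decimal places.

Laspeyres component (base-period weights):
ΣP(Period 1)Q(Period 0) = 716.37×11 + 639.79×4 + 5.14×145 + 387.55×3 = 7880.07 + 2559.16 + 745.3 + 1162.65 = 12347.18
ΣP(Period 0)Q(Period 0) = 555.36×11 + 461.73×4 + 6.66×145 + 296.81×3 = 6108.96 + 1846.92 + 965.7 + 890.43 = 9812.01
L = 12347.18 / 9812.01 × 100 = 125.8374
Paasche component (current-period weights):
ΣP(Period 1)Q(Period 1) = 716.37×9 + 639.79×5 + 5.14×115 + 387.55×3 = 6447.33 + 3198.95 + 591.1 + 1162.65 = 11400.03
ΣP(Period 0)Q(Period 1) = 555.36×9 + 461.73×5 + 6.66×115 + 296.81×3 = 4998.24 + 2308.65 + 765.9 + 890.43 = 8963.22
P = 11400.03 / 8963.22 × 100 = 127.1868
Fisher = √(L × P) = √(125.8374 × 127.1868) = 126.5103

126.51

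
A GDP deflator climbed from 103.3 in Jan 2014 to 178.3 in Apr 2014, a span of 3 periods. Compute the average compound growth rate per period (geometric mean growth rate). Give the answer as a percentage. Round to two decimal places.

Growth factor = (178.3/103.3)^(1/3) = (1.726041)^(1/3) = 1.199546
Growth rate = 1.199546 − 1 = 0.199546 = 19.9546%

19.95%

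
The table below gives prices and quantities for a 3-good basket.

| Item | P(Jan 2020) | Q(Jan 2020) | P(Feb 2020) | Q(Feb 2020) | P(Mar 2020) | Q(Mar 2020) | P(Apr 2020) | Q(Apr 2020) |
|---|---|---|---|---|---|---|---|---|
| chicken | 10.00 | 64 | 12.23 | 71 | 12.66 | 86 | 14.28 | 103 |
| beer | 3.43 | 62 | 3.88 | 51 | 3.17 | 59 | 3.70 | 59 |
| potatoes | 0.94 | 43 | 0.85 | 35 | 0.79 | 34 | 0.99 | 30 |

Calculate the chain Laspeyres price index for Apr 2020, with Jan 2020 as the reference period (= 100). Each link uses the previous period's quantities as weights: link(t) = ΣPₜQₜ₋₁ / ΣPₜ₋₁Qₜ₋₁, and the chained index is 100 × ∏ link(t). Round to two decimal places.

Link Jan 2020→Feb 2020:
ΣP(Feb 2020)Q(Jan 2020) = 12.23×64 + 3.88×62 + 0.85×43 = 782.72 + 240.56 + 36.55 = 1059.83
ΣP(Jan 2020)Q(Jan 2020) = 10.00×64 + 3.43×62 + 0.94×43 = 640 + 212.66 + 40.42 = 893.08
link = 1059.83/893.08 = 1.186713
Link Feb 2020→Mar 2020:
ΣP(Mar 2020)Q(Feb 2020) = 12.66×71 + 3.17×51 + 0.79×35 = 898.86 + 161.67 + 27.65 = 1088.18
ΣP(Feb 2020)Q(Feb 2020) = 12.23×71 + 3.88×51 + 0.85×35 = 868.33 + 197.88 + 29.75 = 1095.96
link = 1088.18/1095.96 = 0.992901
Link Mar 2020→Apr 2020:
ΣP(Apr 2020)Q(Mar 2020) = 14.28×86 + 3.70×59 + 0.99×34 = 1228.08 + 218.3 + 33.66 = 1480.04
ΣP(Mar 2020)Q(Mar 2020) = 12.66×86 + 3.17×59 + 0.79×34 = 1088.76 + 187.03 + 26.86 = 1302.65
link = 1480.04/1302.65 = 1.136176
Chained index = 100 × 1.186713 × 0.992901 × 1.136176 = 133.8744

133.87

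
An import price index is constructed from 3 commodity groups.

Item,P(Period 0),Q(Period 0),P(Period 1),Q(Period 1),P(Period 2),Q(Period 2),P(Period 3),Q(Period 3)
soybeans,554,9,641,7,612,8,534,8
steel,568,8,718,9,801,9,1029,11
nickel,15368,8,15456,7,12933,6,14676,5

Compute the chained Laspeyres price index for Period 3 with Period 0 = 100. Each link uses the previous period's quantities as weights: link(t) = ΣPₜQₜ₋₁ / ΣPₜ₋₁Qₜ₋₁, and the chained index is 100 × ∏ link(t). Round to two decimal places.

98.95

Link Period 0→Period 1:
ΣP(Period 1)Q(Period 0) = 641×9 + 718×8 + 15456×8 = 5769 + 5744 + 123648 = 135161
ΣP(Period 0)Q(Period 0) = 554×9 + 568×8 + 15368×8 = 4986 + 4544 + 122944 = 132474
link = 135161/132474 = 1.020283
Link Period 1→Period 2:
ΣP(Period 2)Q(Period 1) = 612×7 + 801×9 + 12933×7 = 4284 + 7209 + 90531 = 102024
ΣP(Period 1)Q(Period 1) = 641×7 + 718×9 + 15456×7 = 4487 + 6462 + 108192 = 119141
link = 102024/119141 = 0.856330
Link Period 2→Period 3:
ΣP(Period 3)Q(Period 2) = 534×8 + 1029×9 + 14676×6 = 4272 + 9261 + 88056 = 101589
ΣP(Period 2)Q(Period 2) = 612×8 + 801×9 + 12933×6 = 4896 + 7209 + 77598 = 89703
link = 101589/89703 = 1.132504
Chained index = 100 × 1.020283 × 0.856330 × 1.132504 = 98.9468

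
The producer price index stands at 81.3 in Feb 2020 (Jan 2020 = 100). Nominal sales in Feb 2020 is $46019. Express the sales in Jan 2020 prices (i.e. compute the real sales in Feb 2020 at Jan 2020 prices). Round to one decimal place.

56603.9

Real = Nominal ÷ (Index/100) = 46019 ÷ (81.3/100)
     = 46019 ÷ 0.813 = 56603.9360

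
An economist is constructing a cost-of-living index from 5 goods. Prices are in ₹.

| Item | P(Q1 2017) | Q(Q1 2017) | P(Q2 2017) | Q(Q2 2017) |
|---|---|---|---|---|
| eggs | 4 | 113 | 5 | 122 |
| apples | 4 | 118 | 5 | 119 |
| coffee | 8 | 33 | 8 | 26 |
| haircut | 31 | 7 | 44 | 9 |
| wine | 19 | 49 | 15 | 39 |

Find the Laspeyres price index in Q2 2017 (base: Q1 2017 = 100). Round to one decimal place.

105.4

Laspeyres price index uses base-period quantities as weights.
ΣP(Q2 2017)·Q(Q1 2017) = 5×113 + 5×118 + 8×33 + 44×7 + 15×49 = 565 + 590 + 264 + 308 + 735 = 2462
ΣP(Q1 2017)·Q(Q1 2017) = 4×113 + 4×118 + 8×33 + 31×7 + 19×49 = 452 + 472 + 264 + 217 + 931 = 2336
Index = 2462 / 2336 × 100 = 105.3938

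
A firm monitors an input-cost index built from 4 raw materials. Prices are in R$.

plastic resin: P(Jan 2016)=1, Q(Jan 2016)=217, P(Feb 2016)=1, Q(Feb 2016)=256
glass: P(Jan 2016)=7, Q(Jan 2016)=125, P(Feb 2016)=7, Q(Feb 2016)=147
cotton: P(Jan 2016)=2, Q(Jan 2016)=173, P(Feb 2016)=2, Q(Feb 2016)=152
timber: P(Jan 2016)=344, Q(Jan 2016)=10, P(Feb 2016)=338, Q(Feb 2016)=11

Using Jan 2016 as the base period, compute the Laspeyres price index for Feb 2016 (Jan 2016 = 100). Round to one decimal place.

98.8

Laspeyres price index uses base-period quantities as weights.
ΣP(Feb 2016)·Q(Jan 2016) = 1×217 + 7×125 + 2×173 + 338×10 = 217 + 875 + 346 + 3380 = 4818
ΣP(Jan 2016)·Q(Jan 2016) = 1×217 + 7×125 + 2×173 + 344×10 = 217 + 875 + 346 + 3440 = 4878
Index = 4818 / 4878 × 100 = 98.7700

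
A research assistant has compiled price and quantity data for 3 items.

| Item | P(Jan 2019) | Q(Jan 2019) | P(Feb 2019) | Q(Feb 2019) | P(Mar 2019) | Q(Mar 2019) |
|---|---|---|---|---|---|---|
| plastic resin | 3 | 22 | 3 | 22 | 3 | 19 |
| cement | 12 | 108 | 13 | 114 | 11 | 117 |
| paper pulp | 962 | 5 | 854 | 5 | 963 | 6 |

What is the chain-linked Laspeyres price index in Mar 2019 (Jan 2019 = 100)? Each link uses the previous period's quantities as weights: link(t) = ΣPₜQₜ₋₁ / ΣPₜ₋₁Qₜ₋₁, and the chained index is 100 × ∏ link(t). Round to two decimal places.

98.07

Link Jan 2019→Feb 2019:
ΣP(Feb 2019)Q(Jan 2019) = 3×22 + 13×108 + 854×5 = 66 + 1404 + 4270 = 5740
ΣP(Jan 2019)Q(Jan 2019) = 3×22 + 12×108 + 962×5 = 66 + 1296 + 4810 = 6172
link = 5740/6172 = 0.930006
Link Feb 2019→Mar 2019:
ΣP(Mar 2019)Q(Feb 2019) = 3×22 + 11×114 + 963×5 = 66 + 1254 + 4815 = 6135
ΣP(Feb 2019)Q(Feb 2019) = 3×22 + 13×114 + 854×5 = 66 + 1482 + 4270 = 5818
link = 6135/5818 = 1.054486
Chained index = 100 × 0.930006 × 1.054486 = 98.0679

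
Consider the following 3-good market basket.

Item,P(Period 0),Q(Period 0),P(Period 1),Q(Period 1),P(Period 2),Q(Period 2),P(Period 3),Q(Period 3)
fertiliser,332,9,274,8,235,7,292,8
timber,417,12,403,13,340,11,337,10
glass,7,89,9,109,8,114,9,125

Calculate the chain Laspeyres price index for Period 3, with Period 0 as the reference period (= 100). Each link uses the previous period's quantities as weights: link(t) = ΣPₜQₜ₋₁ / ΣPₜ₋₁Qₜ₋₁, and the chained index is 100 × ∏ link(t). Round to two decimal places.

86.30

Link Period 0→Period 1:
ΣP(Period 1)Q(Period 0) = 274×9 + 403×12 + 9×89 = 2466 + 4836 + 801 = 8103
ΣP(Period 0)Q(Period 0) = 332×9 + 417×12 + 7×89 = 2988 + 5004 + 623 = 8615
link = 8103/8615 = 0.940569
Link Period 1→Period 2:
ΣP(Period 2)Q(Period 1) = 235×8 + 340×13 + 8×109 = 1880 + 4420 + 872 = 7172
ΣP(Period 1)Q(Period 1) = 274×8 + 403×13 + 9×109 = 2192 + 5239 + 981 = 8412
link = 7172/8412 = 0.852592
Link Period 2→Period 3:
ΣP(Period 3)Q(Period 2) = 292×7 + 337×11 + 9×114 = 2044 + 3707 + 1026 = 6777
ΣP(Period 2)Q(Period 2) = 235×7 + 340×11 + 8×114 = 1645 + 3740 + 912 = 6297
link = 6777/6297 = 1.076227
Chained index = 100 × 0.940569 × 0.852592 × 1.076227 = 86.3049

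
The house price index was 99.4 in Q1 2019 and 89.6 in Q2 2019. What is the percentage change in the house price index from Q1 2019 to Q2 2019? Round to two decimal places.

-9.86%

Change = (89.6 − 99.4) / 99.4 × 100
       = -9.8 / 99.4 × 100 = -9.8592%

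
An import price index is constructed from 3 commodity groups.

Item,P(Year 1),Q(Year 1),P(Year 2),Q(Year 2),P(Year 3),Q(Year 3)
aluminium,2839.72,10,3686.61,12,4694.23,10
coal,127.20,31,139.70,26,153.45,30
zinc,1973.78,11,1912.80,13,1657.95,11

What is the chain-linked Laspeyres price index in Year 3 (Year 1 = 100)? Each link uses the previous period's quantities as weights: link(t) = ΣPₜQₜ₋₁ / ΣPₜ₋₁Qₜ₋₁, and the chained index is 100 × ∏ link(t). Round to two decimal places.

129.61

Link Year 1→Year 2:
ΣP(Year 2)Q(Year 1) = 3686.61×10 + 139.70×31 + 1912.80×11 = 36866.1 + 4330.7 + 21040.8 = 62237.6
ΣP(Year 1)Q(Year 1) = 2839.72×10 + 127.20×31 + 1973.78×11 = 28397.2 + 3943.2 + 21711.58 = 54051.98
link = 62237.6/54051.98 = 1.151440
Link Year 2→Year 3:
ΣP(Year 3)Q(Year 2) = 4694.23×12 + 153.45×26 + 1657.95×13 = 56330.76 + 3989.7 + 21553.35 = 81873.81
ΣP(Year 2)Q(Year 2) = 3686.61×12 + 139.70×26 + 1912.80×13 = 44239.32 + 3632.2 + 24866.4 = 72737.92
link = 81873.81/72737.92 = 1.125600
Chained index = 100 × 1.151440 × 1.125600 = 129.6061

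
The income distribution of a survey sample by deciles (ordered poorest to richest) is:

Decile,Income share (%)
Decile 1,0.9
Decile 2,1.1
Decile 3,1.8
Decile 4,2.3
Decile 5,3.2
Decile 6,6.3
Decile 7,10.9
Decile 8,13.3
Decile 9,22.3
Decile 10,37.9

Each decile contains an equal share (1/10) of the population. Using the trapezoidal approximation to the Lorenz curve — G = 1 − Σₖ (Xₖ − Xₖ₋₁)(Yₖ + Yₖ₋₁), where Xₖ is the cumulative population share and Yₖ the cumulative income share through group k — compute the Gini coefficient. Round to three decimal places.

0.568

Cumulative income shares Yₖ: 0.0090, 0.0200, 0.0380, 0.0610, 0.0930, 0.1560, 0.2650, 0.3980, 0.6210, 1.0000
Σ (Xₖ−Xₖ₋₁)(Yₖ+Yₖ₋₁) = (1/10)(0.0090+0.0000) + (1/10)(0.0200+0.0090) + (1/10)(0.0380+0.0200) + (1/10)(0.0610+0.0380) + (1/10)(0.0930+0.0610) + (1/10)(0.1560+0.0930) + (1/10)(0.2650+0.1560) + (1/10)(0.3980+0.2650) + (1/10)(0.6210+0.3980) + (1/10)(1.0000+0.6210)
  = 0.0009 + 0.0029 + 0.0058 + 0.0099 + 0.0154 + 0.0249 + 0.0421 + 0.0663 + 0.1019 + 0.1621 = 0.4322
G = 1 − 0.4322 = 0.5678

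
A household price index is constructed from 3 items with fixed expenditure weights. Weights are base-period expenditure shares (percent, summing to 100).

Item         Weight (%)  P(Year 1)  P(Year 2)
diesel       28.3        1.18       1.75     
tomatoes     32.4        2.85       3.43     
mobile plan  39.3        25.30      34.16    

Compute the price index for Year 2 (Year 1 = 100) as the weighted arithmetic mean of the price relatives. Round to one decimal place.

diesel: 28.3 × (1.75/1.18) = 28.3 × 1.483051 = 41.9703
tomatoes: 32.4 × (3.43/2.85) = 32.4 × 1.203509 = 38.9937
mobile plan: 39.3 × (34.16/25.30) = 39.3 × 1.350198 = 53.0628
Index = Σ wᵢ·(p₁ᵢ/p₀ᵢ) = 41.9703 + 38.9937 + 53.0628 = 134.0268

134.0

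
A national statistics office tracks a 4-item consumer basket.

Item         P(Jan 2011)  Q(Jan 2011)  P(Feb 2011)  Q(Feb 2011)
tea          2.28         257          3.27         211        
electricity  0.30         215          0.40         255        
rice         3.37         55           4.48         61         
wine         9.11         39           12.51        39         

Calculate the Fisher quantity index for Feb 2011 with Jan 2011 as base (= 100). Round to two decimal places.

93.71

Laspeyres component (base-period weights):
ΣP(Jan 2011)Q(Feb 2011) = 2.28×211 + 0.30×255 + 3.37×61 + 9.11×39 = 481.08 + 76.5 + 205.57 + 355.29 = 1118.44
ΣP(Jan 2011)Q(Jan 2011) = 2.28×257 + 0.30×215 + 3.37×55 + 9.11×39 = 585.96 + 64.5 + 185.35 + 355.29 = 1191.1
L = 1118.44 / 1191.1 × 100 = 93.8998
Paasche component (current-period weights):
ΣP(Feb 2011)Q(Feb 2011) = 3.27×211 + 0.40×255 + 4.48×61 + 12.51×39 = 689.97 + 102 + 273.28 + 487.89 = 1553.14
ΣP(Feb 2011)Q(Jan 2011) = 3.27×257 + 0.40×215 + 4.48×55 + 12.51×39 = 840.39 + 86 + 246.4 + 487.89 = 1660.68
P = 1553.14 / 1660.68 × 100 = 93.5243
Fisher = √(L × P) = √(93.8998 × 93.5243) = 93.7119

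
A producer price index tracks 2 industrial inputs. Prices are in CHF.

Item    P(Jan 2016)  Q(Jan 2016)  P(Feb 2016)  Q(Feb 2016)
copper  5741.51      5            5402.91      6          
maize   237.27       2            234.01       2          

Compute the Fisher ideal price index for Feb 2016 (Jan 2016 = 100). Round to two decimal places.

94.17

Laspeyres component (base-period weights):
ΣP(Feb 2016)Q(Jan 2016) = 5402.91×5 + 234.01×2 = 27014.55 + 468.02 = 27482.57
ΣP(Jan 2016)Q(Jan 2016) = 5741.51×5 + 237.27×2 = 28707.55 + 474.54 = 29182.09
L = 27482.57 / 29182.09 × 100 = 94.1762
Paasche component (current-period weights):
ΣP(Feb 2016)Q(Feb 2016) = 5402.91×6 + 234.01×2 = 32417.46 + 468.02 = 32885.48
ΣP(Jan 2016)Q(Feb 2016) = 5741.51×6 + 237.27×2 = 34449.06 + 474.54 = 34923.6
P = 32885.48 / 34923.6 × 100 = 94.1641
Fisher = √(L × P) = √(94.1762 × 94.1641) = 94.1701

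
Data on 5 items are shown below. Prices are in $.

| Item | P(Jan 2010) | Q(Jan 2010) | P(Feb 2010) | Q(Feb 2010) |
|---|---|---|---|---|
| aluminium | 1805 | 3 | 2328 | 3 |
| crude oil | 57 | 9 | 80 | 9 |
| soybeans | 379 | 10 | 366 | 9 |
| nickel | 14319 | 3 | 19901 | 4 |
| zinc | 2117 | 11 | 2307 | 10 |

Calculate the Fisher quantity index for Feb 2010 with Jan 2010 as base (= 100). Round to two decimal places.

116.71

Laspeyres component (base-period weights):
ΣP(Jan 2010)Q(Feb 2010) = 1805×3 + 57×9 + 379×9 + 14319×4 + 2117×10 = 5415 + 513 + 3411 + 57276 + 21170 = 87785
ΣP(Jan 2010)Q(Jan 2010) = 1805×3 + 57×9 + 379×10 + 14319×3 + 2117×11 = 5415 + 513 + 3790 + 42957 + 23287 = 75962
L = 87785 / 75962 × 100 = 115.5644
Paasche component (current-period weights):
ΣP(Feb 2010)Q(Feb 2010) = 2328×3 + 80×9 + 366×9 + 19901×4 + 2307×10 = 6984 + 720 + 3294 + 79604 + 23070 = 113672
ΣP(Feb 2010)Q(Jan 2010) = 2328×3 + 80×9 + 366×10 + 19901×3 + 2307×11 = 6984 + 720 + 3660 + 59703 + 25377 = 96444
P = 113672 / 96444 × 100 = 117.8632
Fisher = √(L × P) = √(115.5644 × 117.8632) = 116.7081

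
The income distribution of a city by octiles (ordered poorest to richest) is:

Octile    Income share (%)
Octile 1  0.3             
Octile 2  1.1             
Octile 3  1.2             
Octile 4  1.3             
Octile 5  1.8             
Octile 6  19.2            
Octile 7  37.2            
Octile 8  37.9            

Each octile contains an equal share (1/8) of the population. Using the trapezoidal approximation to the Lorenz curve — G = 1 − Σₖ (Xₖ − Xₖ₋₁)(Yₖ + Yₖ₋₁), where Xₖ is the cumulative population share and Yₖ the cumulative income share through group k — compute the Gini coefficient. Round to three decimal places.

Cumulative income shares Yₖ: 0.0030, 0.0140, 0.0260, 0.0390, 0.0570, 0.2490, 0.6210, 1.0000
Σ (Xₖ−Xₖ₋₁)(Yₖ+Yₖ₋₁) = (1/8)(0.0030+0.0000) + (1/8)(0.0140+0.0030) + (1/8)(0.0260+0.0140) + (1/8)(0.0390+0.0260) + (1/8)(0.0570+0.0390) + (1/8)(0.2490+0.0570) + (1/8)(0.6210+0.2490) + (1/8)(1.0000+0.6210)
  = 0.0004 + 0.0021 + 0.0050 + 0.0081 + 0.0120 + 0.0382 + 0.1087 + 0.2026 = 0.3772
G = 1 − 0.3772 = 0.6228

0.623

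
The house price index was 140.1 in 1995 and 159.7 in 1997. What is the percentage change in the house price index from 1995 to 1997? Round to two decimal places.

Change = (159.7 − 140.1) / 140.1 × 100
       = 19.6 / 140.1 × 100 = 13.9900%

13.99%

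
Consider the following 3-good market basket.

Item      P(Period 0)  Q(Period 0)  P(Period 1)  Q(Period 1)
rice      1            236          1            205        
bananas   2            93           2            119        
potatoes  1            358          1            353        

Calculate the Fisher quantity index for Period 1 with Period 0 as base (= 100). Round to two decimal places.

102.05

Laspeyres component (base-period weights):
ΣP(Period 0)Q(Period 1) = 1×205 + 2×119 + 1×353 = 205 + 238 + 353 = 796
ΣP(Period 0)Q(Period 0) = 1×236 + 2×93 + 1×358 = 236 + 186 + 358 = 780
L = 796 / 780 × 100 = 102.0513
Paasche component (current-period weights):
ΣP(Period 1)Q(Period 1) = 1×205 + 2×119 + 1×353 = 205 + 238 + 353 = 796
ΣP(Period 1)Q(Period 0) = 1×236 + 2×93 + 1×358 = 236 + 186 + 358 = 780
P = 796 / 780 × 100 = 102.0513
Fisher = √(L × P) = √(102.0513 × 102.0513) = 102.0513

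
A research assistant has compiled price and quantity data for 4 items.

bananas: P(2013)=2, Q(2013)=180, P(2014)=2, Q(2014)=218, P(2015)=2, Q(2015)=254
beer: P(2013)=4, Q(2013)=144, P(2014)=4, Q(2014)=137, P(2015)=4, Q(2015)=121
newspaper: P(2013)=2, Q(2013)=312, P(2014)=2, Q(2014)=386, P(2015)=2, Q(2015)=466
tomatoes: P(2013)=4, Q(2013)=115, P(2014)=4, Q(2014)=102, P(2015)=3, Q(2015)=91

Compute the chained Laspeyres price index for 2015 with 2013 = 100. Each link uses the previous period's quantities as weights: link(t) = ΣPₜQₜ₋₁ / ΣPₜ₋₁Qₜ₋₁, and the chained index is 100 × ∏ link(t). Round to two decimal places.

Link 2013→2014:
ΣP(2014)Q(2013) = 2×180 + 4×144 + 2×312 + 4×115 = 360 + 576 + 624 + 460 = 2020
ΣP(2013)Q(2013) = 2×180 + 4×144 + 2×312 + 4×115 = 360 + 576 + 624 + 460 = 2020
link = 2020/2020 = 1.000000
Link 2014→2015:
ΣP(2015)Q(2014) = 2×218 + 4×137 + 2×386 + 3×102 = 436 + 548 + 772 + 306 = 2062
ΣP(2014)Q(2014) = 2×218 + 4×137 + 2×386 + 4×102 = 436 + 548 + 772 + 408 = 2164
link = 2062/2164 = 0.952865
Chained index = 100 × 1.000000 × 0.952865 = 95.2865

95.29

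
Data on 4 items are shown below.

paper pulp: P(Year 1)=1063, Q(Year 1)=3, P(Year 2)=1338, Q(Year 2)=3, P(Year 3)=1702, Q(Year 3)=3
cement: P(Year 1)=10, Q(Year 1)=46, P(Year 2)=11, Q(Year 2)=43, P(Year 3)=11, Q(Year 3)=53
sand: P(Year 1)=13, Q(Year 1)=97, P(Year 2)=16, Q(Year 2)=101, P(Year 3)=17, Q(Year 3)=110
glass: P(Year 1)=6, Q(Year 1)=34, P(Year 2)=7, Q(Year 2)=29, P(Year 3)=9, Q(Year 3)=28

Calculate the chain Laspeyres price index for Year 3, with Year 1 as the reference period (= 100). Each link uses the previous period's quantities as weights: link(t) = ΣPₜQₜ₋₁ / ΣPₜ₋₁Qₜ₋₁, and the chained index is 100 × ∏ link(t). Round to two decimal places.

Link Year 1→Year 2:
ΣP(Year 2)Q(Year 1) = 1338×3 + 11×46 + 16×97 + 7×34 = 4014 + 506 + 1552 + 238 = 6310
ΣP(Year 1)Q(Year 1) = 1063×3 + 10×46 + 13×97 + 6×34 = 3189 + 460 + 1261 + 204 = 5114
link = 6310/5114 = 1.233868
Link Year 2→Year 3:
ΣP(Year 3)Q(Year 2) = 1702×3 + 11×43 + 17×101 + 9×29 = 5106 + 473 + 1717 + 261 = 7557
ΣP(Year 2)Q(Year 2) = 1338×3 + 11×43 + 16×101 + 7×29 = 4014 + 473 + 1616 + 203 = 6306
link = 7557/6306 = 1.198382
Chained index = 100 × 1.233868 × 1.198382 = 147.8646

147.86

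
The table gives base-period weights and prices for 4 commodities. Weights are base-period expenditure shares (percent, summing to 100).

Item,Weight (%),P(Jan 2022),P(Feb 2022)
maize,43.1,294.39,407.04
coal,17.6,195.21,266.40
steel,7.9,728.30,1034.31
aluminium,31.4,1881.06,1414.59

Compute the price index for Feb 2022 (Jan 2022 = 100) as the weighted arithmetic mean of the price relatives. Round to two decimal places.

118.44

maize: 43.1 × (407.04/294.39) = 43.1 × 1.382656 = 59.5925
coal: 17.6 × (266.40/195.21) = 17.6 × 1.364684 = 24.0184
steel: 7.9 × (1034.31/728.30) = 7.9 × 1.420170 = 11.2193
aluminium: 31.4 × (1414.59/1881.06) = 31.4 × 0.752017 = 23.6133
Index = Σ wᵢ·(p₁ᵢ/p₀ᵢ) = 59.5925 + 24.0184 + 11.2193 + 23.6133 = 118.4436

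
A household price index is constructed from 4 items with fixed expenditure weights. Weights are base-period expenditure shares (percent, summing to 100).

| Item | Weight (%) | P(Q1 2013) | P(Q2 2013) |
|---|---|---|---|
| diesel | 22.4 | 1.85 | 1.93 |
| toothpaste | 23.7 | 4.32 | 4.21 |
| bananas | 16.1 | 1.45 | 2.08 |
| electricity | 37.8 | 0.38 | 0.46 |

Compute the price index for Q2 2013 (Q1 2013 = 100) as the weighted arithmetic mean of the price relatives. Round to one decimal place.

diesel: 22.4 × (1.93/1.85) = 22.4 × 1.043243 = 23.3686
toothpaste: 23.7 × (4.21/4.32) = 23.7 × 0.974537 = 23.0965
bananas: 16.1 × (2.08/1.45) = 16.1 × 1.434483 = 23.0952
electricity: 37.8 × (0.46/0.38) = 37.8 × 1.210526 = 45.7579
Index = Σ wᵢ·(p₁ᵢ/p₀ᵢ) = 23.3686 + 23.0965 + 23.0952 + 45.7579 = 115.3182

115.3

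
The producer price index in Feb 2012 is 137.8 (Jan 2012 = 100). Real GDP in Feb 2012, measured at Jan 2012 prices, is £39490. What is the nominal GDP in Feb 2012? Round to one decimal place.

54417.2

Nominal = Real × (Index/100) = 39490 × (137.8/100)
        = 39490 × 1.378 = 54417.2200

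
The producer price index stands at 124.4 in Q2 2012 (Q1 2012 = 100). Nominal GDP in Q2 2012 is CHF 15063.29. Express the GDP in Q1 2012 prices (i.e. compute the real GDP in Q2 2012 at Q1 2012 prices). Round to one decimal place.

Real = Nominal ÷ (Index/100) = 15063.29 ÷ (124.4/100)
     = 15063.29 ÷ 1.244 = 12108.7540

12108.8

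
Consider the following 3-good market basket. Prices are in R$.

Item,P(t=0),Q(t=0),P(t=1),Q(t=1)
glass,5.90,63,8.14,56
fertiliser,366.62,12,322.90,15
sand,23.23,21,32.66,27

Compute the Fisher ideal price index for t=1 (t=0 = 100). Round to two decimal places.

Laspeyres component (base-period weights):
ΣP(t=1)Q(t=0) = 8.14×63 + 322.90×12 + 32.66×21 = 512.82 + 3874.8 + 685.86 = 5073.48
ΣP(t=0)Q(t=0) = 5.90×63 + 366.62×12 + 23.23×21 = 371.7 + 4399.44 + 487.83 = 5258.97
L = 5073.48 / 5258.97 × 100 = 96.4729
Paasche component (current-period weights):
ΣP(t=1)Q(t=1) = 8.14×56 + 322.90×15 + 32.66×27 = 455.84 + 4843.5 + 881.82 = 6181.16
ΣP(t=0)Q(t=1) = 5.90×56 + 366.62×15 + 23.23×27 = 330.4 + 5499.3 + 627.21 = 6456.91
P = 6181.16 / 6456.91 × 100 = 95.7294
Fisher = √(L × P) = √(96.4729 × 95.7294) = 96.1004

96.10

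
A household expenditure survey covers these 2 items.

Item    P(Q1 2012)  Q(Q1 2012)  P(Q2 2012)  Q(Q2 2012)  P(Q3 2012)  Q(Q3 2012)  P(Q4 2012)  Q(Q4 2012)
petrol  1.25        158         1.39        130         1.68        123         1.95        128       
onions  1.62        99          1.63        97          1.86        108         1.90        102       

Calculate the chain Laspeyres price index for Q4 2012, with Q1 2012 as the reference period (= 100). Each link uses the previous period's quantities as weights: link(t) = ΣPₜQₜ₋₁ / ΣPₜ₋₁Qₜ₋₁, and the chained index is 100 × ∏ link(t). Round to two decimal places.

Link Q1 2012→Q2 2012:
ΣP(Q2 2012)Q(Q1 2012) = 1.39×158 + 1.63×99 = 219.62 + 161.37 = 380.99
ΣP(Q1 2012)Q(Q1 2012) = 1.25×158 + 1.62×99 = 197.5 + 160.38 = 357.88
link = 380.99/357.88 = 1.064575
Link Q2 2012→Q3 2012:
ΣP(Q3 2012)Q(Q2 2012) = 1.68×130 + 1.86×97 = 218.4 + 180.42 = 398.82
ΣP(Q2 2012)Q(Q2 2012) = 1.39×130 + 1.63×97 = 180.7 + 158.11 = 338.81
link = 398.82/338.81 = 1.177120
Link Q3 2012→Q4 2012:
ΣP(Q4 2012)Q(Q3 2012) = 1.95×123 + 1.90×108 = 239.85 + 205.2 = 445.05
ΣP(Q3 2012)Q(Q3 2012) = 1.68×123 + 1.86×108 = 206.64 + 200.88 = 407.52
link = 445.05/407.52 = 1.092094
Chained index = 100 × 1.064575 × 1.177120 × 1.092094 = 136.8538

136.85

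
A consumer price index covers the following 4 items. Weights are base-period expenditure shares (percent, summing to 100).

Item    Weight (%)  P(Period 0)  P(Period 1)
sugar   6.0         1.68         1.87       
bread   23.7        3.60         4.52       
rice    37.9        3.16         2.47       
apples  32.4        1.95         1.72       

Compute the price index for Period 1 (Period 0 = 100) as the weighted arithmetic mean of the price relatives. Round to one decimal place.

94.6

sugar: 6.0 × (1.87/1.68) = 6.0 × 1.113095 = 6.6786
bread: 23.7 × (4.52/3.60) = 23.7 × 1.255556 = 29.7567
rice: 37.9 × (2.47/3.16) = 37.9 × 0.781646 = 29.6244
apples: 32.4 × (1.72/1.95) = 32.4 × 0.882051 = 28.5785
Index = Σ wᵢ·(p₁ᵢ/p₀ᵢ) = 6.6786 + 29.7567 + 29.6244 + 28.5785 = 94.6381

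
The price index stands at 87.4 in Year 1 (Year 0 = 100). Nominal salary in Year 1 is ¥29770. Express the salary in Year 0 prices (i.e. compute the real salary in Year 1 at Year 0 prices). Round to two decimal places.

34061.78

Real = Nominal ÷ (Index/100) = 29770 ÷ (87.4/100)
     = 29770 ÷ 0.874 = 34061.7849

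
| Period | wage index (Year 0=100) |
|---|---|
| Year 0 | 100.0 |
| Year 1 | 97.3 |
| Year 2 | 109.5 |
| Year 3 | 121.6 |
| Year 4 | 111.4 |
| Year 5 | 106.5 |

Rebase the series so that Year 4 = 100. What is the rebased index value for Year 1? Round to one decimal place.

87.3

Rebased(Year 1) = 97.3 / 111.4 × 100 = 87.3429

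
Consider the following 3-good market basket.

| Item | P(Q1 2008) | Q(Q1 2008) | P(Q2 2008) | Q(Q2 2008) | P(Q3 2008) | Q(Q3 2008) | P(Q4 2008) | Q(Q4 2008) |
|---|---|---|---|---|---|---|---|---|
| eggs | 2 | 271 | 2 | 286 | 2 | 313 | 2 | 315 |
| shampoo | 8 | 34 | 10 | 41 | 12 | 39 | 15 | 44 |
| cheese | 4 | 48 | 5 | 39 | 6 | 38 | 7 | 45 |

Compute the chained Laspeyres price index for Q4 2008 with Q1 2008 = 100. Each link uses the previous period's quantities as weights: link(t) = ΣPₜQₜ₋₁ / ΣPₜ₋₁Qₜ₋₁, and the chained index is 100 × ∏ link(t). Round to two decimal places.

Link Q1 2008→Q2 2008:
ΣP(Q2 2008)Q(Q1 2008) = 2×271 + 10×34 + 5×48 = 542 + 340 + 240 = 1122
ΣP(Q1 2008)Q(Q1 2008) = 2×271 + 8×34 + 4×48 = 542 + 272 + 192 = 1006
link = 1122/1006 = 1.115308
Link Q2 2008→Q3 2008:
ΣP(Q3 2008)Q(Q2 2008) = 2×286 + 12×41 + 6×39 = 572 + 492 + 234 = 1298
ΣP(Q2 2008)Q(Q2 2008) = 2×286 + 10×41 + 5×39 = 572 + 410 + 195 = 1177
link = 1298/1177 = 1.102804
Link Q3 2008→Q4 2008:
ΣP(Q4 2008)Q(Q3 2008) = 2×313 + 15×39 + 7×38 = 626 + 585 + 266 = 1477
ΣP(Q3 2008)Q(Q3 2008) = 2×313 + 12×39 + 6×38 = 626 + 468 + 228 = 1322
link = 1477/1322 = 1.117247
Chained index = 100 × 1.115308 × 1.102804 × 1.117247 = 137.4175

137.42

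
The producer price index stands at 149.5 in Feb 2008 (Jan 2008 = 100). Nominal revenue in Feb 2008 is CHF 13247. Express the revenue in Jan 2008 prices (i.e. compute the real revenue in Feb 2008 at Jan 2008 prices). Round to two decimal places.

Real = Nominal ÷ (Index/100) = 13247 ÷ (149.5/100)
     = 13247 ÷ 1.495 = 8860.8696

8860.87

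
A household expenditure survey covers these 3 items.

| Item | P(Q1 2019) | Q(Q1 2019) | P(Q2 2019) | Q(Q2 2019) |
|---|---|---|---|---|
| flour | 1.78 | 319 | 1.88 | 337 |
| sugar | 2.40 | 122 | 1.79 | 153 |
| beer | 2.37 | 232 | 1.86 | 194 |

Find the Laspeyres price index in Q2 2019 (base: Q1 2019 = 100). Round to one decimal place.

Laspeyres price index uses base-period quantities as weights.
ΣP(Q2 2019)·Q(Q1 2019) = 1.88×319 + 1.79×122 + 1.86×232 = 599.72 + 218.38 + 431.52 = 1249.62
ΣP(Q1 2019)·Q(Q1 2019) = 1.78×319 + 2.40×122 + 2.37×232 = 567.82 + 292.8 + 549.84 = 1410.46
Index = 1249.62 / 1410.46 × 100 = 88.5966

88.6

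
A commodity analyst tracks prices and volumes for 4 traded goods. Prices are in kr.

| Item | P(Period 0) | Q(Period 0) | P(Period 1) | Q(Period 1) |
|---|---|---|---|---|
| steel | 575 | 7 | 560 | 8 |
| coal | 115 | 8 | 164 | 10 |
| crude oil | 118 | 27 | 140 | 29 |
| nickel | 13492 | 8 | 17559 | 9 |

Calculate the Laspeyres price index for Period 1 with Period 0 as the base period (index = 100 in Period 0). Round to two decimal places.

Laspeyres price index uses base-period quantities as weights.
ΣP(Period 1)·Q(Period 0) = 560×7 + 164×8 + 140×27 + 17559×8 = 3920 + 1312 + 3780 + 140472 = 149484
ΣP(Period 0)·Q(Period 0) = 575×7 + 115×8 + 118×27 + 13492×8 = 4025 + 920 + 3186 + 107936 = 116067
Index = 149484 / 116067 × 100 = 128.7911

128.79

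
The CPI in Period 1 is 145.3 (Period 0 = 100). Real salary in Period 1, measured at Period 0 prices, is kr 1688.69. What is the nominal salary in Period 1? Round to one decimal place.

Nominal = Real × (Index/100) = 1688.69 × (145.3/100)
        = 1688.69 × 1.453 = 2453.6666

2453.7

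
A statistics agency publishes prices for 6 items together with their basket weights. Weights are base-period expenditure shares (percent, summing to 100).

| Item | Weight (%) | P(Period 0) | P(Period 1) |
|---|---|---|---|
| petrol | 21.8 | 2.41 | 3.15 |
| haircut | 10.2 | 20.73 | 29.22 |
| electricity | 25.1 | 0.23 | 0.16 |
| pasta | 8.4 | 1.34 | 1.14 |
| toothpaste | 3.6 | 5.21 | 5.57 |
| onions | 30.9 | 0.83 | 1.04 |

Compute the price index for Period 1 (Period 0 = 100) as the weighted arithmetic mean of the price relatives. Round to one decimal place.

110.0

petrol: 21.8 × (3.15/2.41) = 21.8 × 1.307054 = 28.4938
haircut: 10.2 × (29.22/20.73) = 10.2 × 1.409551 = 14.3774
electricity: 25.1 × (0.16/0.23) = 25.1 × 0.695652 = 17.4609
pasta: 8.4 × (1.14/1.34) = 8.4 × 0.850746 = 7.1463
toothpaste: 3.6 × (5.57/5.21) = 3.6 × 1.069098 = 3.8488
onions: 30.9 × (1.04/0.83) = 30.9 × 1.253012 = 38.7181
Index = Σ wᵢ·(p₁ᵢ/p₀ᵢ) = 28.4938 + 14.3774 + 17.4609 + 7.1463 + 3.8488 + 38.7181 = 110.0452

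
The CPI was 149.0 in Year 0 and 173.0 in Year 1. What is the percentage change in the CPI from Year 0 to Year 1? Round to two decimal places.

Change = (173.0 − 149.0) / 149.0 × 100
       = 24.0 / 149.0 × 100 = 16.1074%

16.11%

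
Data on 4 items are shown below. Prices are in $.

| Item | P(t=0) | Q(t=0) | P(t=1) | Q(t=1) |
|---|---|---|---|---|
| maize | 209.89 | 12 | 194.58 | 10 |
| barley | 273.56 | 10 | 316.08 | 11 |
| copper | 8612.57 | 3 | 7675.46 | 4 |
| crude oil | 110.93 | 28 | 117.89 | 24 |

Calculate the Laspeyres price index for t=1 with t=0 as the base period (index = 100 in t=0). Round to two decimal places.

Laspeyres price index uses base-period quantities as weights.
ΣP(t=1)·Q(t=0) = 194.58×12 + 316.08×10 + 7675.46×3 + 117.89×28 = 2334.96 + 3160.8 + 23026.38 + 3300.92 = 31823.06
ΣP(t=0)·Q(t=0) = 209.89×12 + 273.56×10 + 8612.57×3 + 110.93×28 = 2518.68 + 2735.6 + 25837.71 + 3106.04 = 34198.03
Index = 31823.06 / 34198.03 × 100 = 93.0552

93.06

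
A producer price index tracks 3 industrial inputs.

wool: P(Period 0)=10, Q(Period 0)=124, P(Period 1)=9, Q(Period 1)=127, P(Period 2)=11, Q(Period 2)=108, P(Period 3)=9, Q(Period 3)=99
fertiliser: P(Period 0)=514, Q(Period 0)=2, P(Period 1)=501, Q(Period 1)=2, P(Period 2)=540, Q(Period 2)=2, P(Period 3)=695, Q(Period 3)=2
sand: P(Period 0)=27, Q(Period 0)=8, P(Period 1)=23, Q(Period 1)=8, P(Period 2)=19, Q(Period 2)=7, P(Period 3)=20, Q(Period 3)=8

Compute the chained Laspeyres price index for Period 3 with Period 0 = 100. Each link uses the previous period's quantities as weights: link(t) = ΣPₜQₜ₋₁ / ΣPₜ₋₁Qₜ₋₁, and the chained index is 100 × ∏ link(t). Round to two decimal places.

109.01

Link Period 0→Period 1:
ΣP(Period 1)Q(Period 0) = 9×124 + 501×2 + 23×8 = 1116 + 1002 + 184 = 2302
ΣP(Period 0)Q(Period 0) = 10×124 + 514×2 + 27×8 = 1240 + 1028 + 216 = 2484
link = 2302/2484 = 0.926731
Link Period 1→Period 2:
ΣP(Period 2)Q(Period 1) = 11×127 + 540×2 + 19×8 = 1397 + 1080 + 152 = 2629
ΣP(Period 1)Q(Period 1) = 9×127 + 501×2 + 23×8 = 1143 + 1002 + 184 = 2329
link = 2629/2329 = 1.128811
Link Period 2→Period 3:
ΣP(Period 3)Q(Period 2) = 9×108 + 695×2 + 20×7 = 972 + 1390 + 140 = 2502
ΣP(Period 2)Q(Period 2) = 11×108 + 540×2 + 19×7 = 1188 + 1080 + 133 = 2401
link = 2502/2401 = 1.042066
Chained index = 100 × 0.926731 × 1.128811 × 1.042066 = 109.0109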